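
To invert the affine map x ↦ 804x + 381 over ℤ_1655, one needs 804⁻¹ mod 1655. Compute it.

Run Euclid on (1655, 804):
1655 = 2*804 + 47
804 = 17*47 + 5
47 = 9*5 + 2
5 = 2*2 + 1
2 = 2*1 + 0
The gcd is 1. Working backward:
1 = 5 − 2·2
1 = −2·47 + 19·5
1 = 19·804 − 325·47
1 = −325·1655 + 669·804
So 804·669 ≡ 1 (mod 1655).

669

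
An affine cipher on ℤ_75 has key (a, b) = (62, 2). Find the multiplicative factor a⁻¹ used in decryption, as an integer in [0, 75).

Apply the Euclidean algorithm to 75 and 62:
75 = 1*62 + 13
62 = 4*13 + 10
13 = 1*10 + 3
10 = 3*3 + 1
3 = 3*1 + 0
Since gcd(62, 75) = 1, back-substitute to write 1 as a combination:
1 = 10 − 3·3
1 = −3·13 + 4·10
1 = 4·62 − 19·13
1 = −19·75 + 23·62
So 62·23 ≡ 1 (mod 75).

23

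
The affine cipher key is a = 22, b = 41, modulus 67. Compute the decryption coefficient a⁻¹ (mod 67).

64

gcd(67, 22) by repeated division:
67 = 3·22 + 1
22 = 22·1 + 0
Since gcd(22, 67) = 1, back-substitute to write 1 as a combination:
1 = 67 − 3·22
Thus 22·(-3) ≡ 1 (mod 67); reducing, -3 mod 67 = 64.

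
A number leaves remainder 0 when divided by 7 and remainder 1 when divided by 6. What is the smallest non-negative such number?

Write x = 0 + 7·k. Then 7·k ≡ 1 − 0 ≡ 1 (mod 6).
Need 7⁻¹ mod 6. Extended Euclid on (6, 1):
6 = 6*1 + 0
7⁻¹ ≡ 1 (mod 6), so k ≡ 1·1 ≡ 1 (mod 6).
x = 0 + 7·1 = 7.

7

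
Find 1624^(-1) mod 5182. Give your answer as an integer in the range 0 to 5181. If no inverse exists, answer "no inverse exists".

Euclidean algorithm on 5182, 1624:
5182 = 3*1624 + 310
1624 = 5*310 + 74
310 = 4*74 + 14
74 = 5*14 + 4
14 = 3*4 + 2
4 = 2*2 + 0
Since gcd = 2 > 1, 1624 is not a unit mod 5182.

no inverse exists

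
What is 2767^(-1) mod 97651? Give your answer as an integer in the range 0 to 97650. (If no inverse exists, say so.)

Apply the Euclidean algorithm to 97651 and 2767:
97651 = 35·2767 + 806
2767 = 3·806 + 349
806 = 2·349 + 108
349 = 3·108 + 25
108 = 4·25 + 8
25 = 3·8 + 1
8 = 8·1 + 0
Since gcd(2767, 97651) = 1, back-substitute to write 1 as a combination:
1 = 25 − 3·8
1 = −3·108 + 13·25
1 = 13·349 − 42·108
1 = −42·806 + 97·349
1 = 97·2767 − 333·806
1 = −333·97651 + 11752·2767
So 2767·11752 ≡ 1 (mod 97651).

11752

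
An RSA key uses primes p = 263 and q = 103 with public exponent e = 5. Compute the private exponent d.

5345

φ(n) = (p−1)(q−1) = 262·102 = 26724.
Need d with 5·d ≡ 1 (mod 26724). Apply the extended Euclidean algorithm:
26724 = 5344*5 + 4
5 = 1*4 + 1
4 = 4*1 + 0
Back-substitute:
1 = 5 − 4
1 = −26724 + 5345·5
So 5·5345 ≡ 1 (mod 26724), hence d = 5345.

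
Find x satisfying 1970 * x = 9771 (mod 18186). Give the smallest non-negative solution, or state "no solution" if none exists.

no solution

gcd(1970, 18186):
18186 = 9·1970 + 456
1970 = 4·456 + 146
456 = 3·146 + 18
146 = 8·18 + 2
18 = 9·2 + 0
gcd = 2, but 2 ∤ 9771, so the congruence has no solution.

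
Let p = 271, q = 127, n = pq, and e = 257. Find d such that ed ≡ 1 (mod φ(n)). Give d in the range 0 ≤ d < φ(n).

φ(n) = (p−1)(q−1) = 270·126 = 34020.
Need d with 257·d ≡ 1 (mod 34020). Apply the extended Euclidean algorithm:
34020 = 132*257 + 96
257 = 2*96 + 65
96 = 1*65 + 31
65 = 2*31 + 3
31 = 10*3 + 1
3 = 3*1 + 0
Back-substitute:
1 = 31 − 10·3
1 = −10·65 + 21·31
1 = 21·96 − 31·65
1 = −31·257 + 83·96
1 = 83·34020 − 10987·257
So 257·(-10987) ≡ 1 (mod 34020), hence d ≡ -10987 ≡ 23033 (mod 34020).

23033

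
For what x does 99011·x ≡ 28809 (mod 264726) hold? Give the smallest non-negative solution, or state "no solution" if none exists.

First find gcd(99011, 264726):
264726 = 2*99011 + 66704
99011 = 1*66704 + 32307
66704 = 2*32307 + 2090
32307 = 15*2090 + 957
2090 = 2*957 + 176
957 = 5*176 + 77
176 = 2*77 + 22
77 = 3*22 + 11
22 = 2*11 + 0
gcd = 11 and 11 | 28809, so solutions exist. Divide through by 11: 9001x ≡ 2619 (mod 24066).
Now find 9001⁻¹ mod 24066:
24066 = 2*9001 + 6064
9001 = 1*6064 + 2937
6064 = 2*2937 + 190
2937 = 15*190 + 87
190 = 2*87 + 16
87 = 5*16 + 7
16 = 2*7 + 2
7 = 3*2 + 1
2 = 2*1 + 0
Back-substitute:
1 = 7 − 3·2
1 = −3·16 + 7·7
1 = 7·87 − 38·16
1 = −38·190 + 83·87
1 = 83·2937 − 1283·190
1 = −1283·6064 + 2649·2937
1 = 2649·9001 − 3932·6064
1 = −3932·24066 + 10513·9001
So 9001⁻¹ ≡ 10513 (mod 24066).
Then x ≡ 10513·2619 ≡ 2043 (mod 24066); the smallest non-negative solution is x = 2043.

2043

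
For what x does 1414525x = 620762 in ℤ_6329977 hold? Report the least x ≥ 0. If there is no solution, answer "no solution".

1545745

First find gcd(1414525, 6329977):
6329977 = 4×1414525 + 671877
1414525 = 2×671877 + 70771
671877 = 9×70771 + 34938
70771 = 2×34938 + 895
34938 = 39×895 + 33
895 = 27×33 + 4
33 = 8×4 + 1
4 = 4×1 + 0
gcd = 1, so a unique solution mod 6329977 exists.
Back-substitute for the Bézout coefficients:
1 = 33 − 8·4
1 = −8·895 + 217·33
1 = 217·34938 − 8471·895
1 = −8471·70771 + 17159·34938
1 = 17159·671877 − 162902·70771
1 = −162902·1414525 + 342963·671877
1 = 342963·6329977 − 1534754·1414525
So 1414525·(-1534754) ≡ 1 (mod 6329977), giving 1414525⁻¹ ≡ 4795223.
x ≡ 1414525⁻¹·620762 ≡ 4795223·620762 ≡ 1545745 (mod 6329977).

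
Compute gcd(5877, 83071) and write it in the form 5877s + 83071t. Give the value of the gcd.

1

Repeated division:
83071 = 14×5877 + 793
5877 = 7×793 + 326
793 = 2×326 + 141
326 = 2×141 + 44
141 = 3×44 + 9
44 = 4×9 + 8
9 = 1×8 + 1
8 = 8×1 + 0
gcd(5877, 83071) = 1.
Back-substituting:
1 = 9 − 8
1 = −44 + 5·9
1 = 5·141 − 16·44
1 = −16·326 + 37·141
1 = 37·793 − 90·326
1 = −90·5877 + 667·793
1 = 667·83071 − 9428·5877
So 1 = (667)·83071 + (-9428)·5877.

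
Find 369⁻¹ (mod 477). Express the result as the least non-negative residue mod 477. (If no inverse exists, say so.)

Compute gcd(369, 477):
477 = 1*369 + 108
369 = 3*108 + 45
108 = 2*45 + 18
45 = 2*18 + 9
18 = 2*9 + 0
The gcd is 9, not 1, hence no inverse exists.

no inverse exists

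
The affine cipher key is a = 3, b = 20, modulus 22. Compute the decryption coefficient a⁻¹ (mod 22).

gcd(22, 3) by repeated division:
22 = 7×3 + 1
3 = 3×1 + 0
gcd = 1, so the inverse exists. Back-substitute:
1 = 22 − 7·3
Hence 3⁻¹ ≡ -7 ≡ 15 (mod 22).

15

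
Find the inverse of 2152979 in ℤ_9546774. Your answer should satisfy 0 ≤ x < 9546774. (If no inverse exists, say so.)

Extended Euclidean algorithm:
9546774 = 4·2152979 + 934858
2152979 = 2·934858 + 283263
934858 = 3·283263 + 85069
283263 = 3·85069 + 28056
85069 = 3·28056 + 901
28056 = 31·901 + 125
901 = 7·125 + 26
125 = 4·26 + 21
26 = 1·21 + 5
21 = 4·5 + 1
5 = 5·1 + 0
gcd = 1, so the inverse exists. Back-substitute:
1 = 21 − 4·5
1 = −4·26 + 5·21
1 = 5·125 − 24·26
1 = −24·901 + 173·125
1 = 173·28056 − 5387·901
1 = −5387·85069 + 16334·28056
1 = 16334·283263 − 54389·85069
1 = −54389·934858 + 179501·283263
1 = 179501·2152979 − 413391·934858
1 = −413391·9546774 + 1833065·2152979
So 2152979·1833065 ≡ 1 (mod 9546774).

1833065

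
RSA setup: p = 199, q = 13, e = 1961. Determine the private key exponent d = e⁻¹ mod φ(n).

φ(n) = (p−1)(q−1) = 198·12 = 2376.
Need d with 1961·d ≡ 1 (mod 2376). Apply the extended Euclidean algorithm:
2376 = 1×1961 + 415
1961 = 4×415 + 301
415 = 1×301 + 114
301 = 2×114 + 73
114 = 1×73 + 41
73 = 1×41 + 32
41 = 1×32 + 9
32 = 3×9 + 5
9 = 1×5 + 4
5 = 1×4 + 1
4 = 4×1 + 0
Back-substitute:
1 = 5 − 4
1 = −9 + 2·5
1 = 2·32 − 7·9
1 = −7·41 + 9·32
1 = 9·73 − 16·41
1 = −16·114 + 25·73
1 = 25·301 − 66·114
1 = −66·415 + 91·301
1 = 91·1961 − 430·415
1 = −430·2376 + 521·1961
So 1961·521 ≡ 1 (mod 2376), hence d = 521.

521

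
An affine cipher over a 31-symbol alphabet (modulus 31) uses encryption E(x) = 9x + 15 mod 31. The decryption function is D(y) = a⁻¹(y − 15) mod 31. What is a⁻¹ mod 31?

Extended Euclidean algorithm:
31 = 3×9 + 4
9 = 2×4 + 1
4 = 4×1 + 0
The gcd is 1. Working backward:
1 = 9 − 2·4
1 = −2·31 + 7·9
So 9·7 ≡ 1 (mod 31).

7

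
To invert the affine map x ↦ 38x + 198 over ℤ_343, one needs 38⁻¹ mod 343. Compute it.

334

Extended Euclidean algorithm:
343 = 9×38 + 1
38 = 38×1 + 0
The gcd is 1. Working backward:
1 = 343 − 9·38
Hence 38⁻¹ ≡ -9 ≡ 334 (mod 343).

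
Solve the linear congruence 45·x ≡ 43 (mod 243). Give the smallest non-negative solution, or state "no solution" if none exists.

no solution

gcd(45, 243):
243 = 5*45 + 18
45 = 2*18 + 9
18 = 2*9 + 0
gcd = 9, but 9 ∤ 43, so the congruence has no solution.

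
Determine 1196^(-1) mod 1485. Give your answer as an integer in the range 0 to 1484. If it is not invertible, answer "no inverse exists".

1151

gcd(1485, 1196) by repeated division:
1485 = 1×1196 + 289
1196 = 4×289 + 40
289 = 7×40 + 9
40 = 4×9 + 4
9 = 2×4 + 1
4 = 4×1 + 0
Since gcd(1196, 1485) = 1, back-substitute to write 1 as a combination:
1 = 9 − 2·4
1 = −2·40 + 9·9
1 = 9·289 − 65·40
1 = −65·1196 + 269·289
1 = 269·1485 − 334·1196
So 1196·(-334) ≡ 1 (mod 1485), and -334 ≡ 1151 (mod 1485).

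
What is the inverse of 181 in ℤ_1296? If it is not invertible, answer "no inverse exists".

1117

Extended Euclidean algorithm:
1296 = 7×181 + 29
181 = 6×29 + 7
29 = 4×7 + 1
7 = 7×1 + 0
gcd = 1, so the inverse exists. Back-substitute:
1 = 29 − 4·7
1 = −4·181 + 25·29
1 = 25·1296 − 179·181
Thus 181·(-179) ≡ 1 (mod 1296); reducing, -179 mod 1296 = 1117.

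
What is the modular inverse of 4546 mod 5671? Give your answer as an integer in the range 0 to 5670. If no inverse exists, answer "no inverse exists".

gcd(5671, 4546) by repeated division:
5671 = 1·4546 + 1125
4546 = 4·1125 + 46
1125 = 24·46 + 21
46 = 2·21 + 4
21 = 5·4 + 1
4 = 4·1 + 0
gcd = 1, so the inverse exists. Back-substitute:
1 = 21 − 5·4
1 = −5·46 + 11·21
1 = 11·1125 − 269·46
1 = −269·4546 + 1087·1125
1 = 1087·5671 − 1356·4546
Thus 4546·(-1356) ≡ 1 (mod 5671); reducing, -1356 mod 5671 = 4315.

4315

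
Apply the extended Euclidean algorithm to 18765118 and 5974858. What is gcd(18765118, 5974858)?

Repeated division:
18765118 = 3*5974858 + 840544
5974858 = 7*840544 + 91050
840544 = 9*91050 + 21094
91050 = 4*21094 + 6674
21094 = 3*6674 + 1072
6674 = 6*1072 + 242
1072 = 4*242 + 104
242 = 2*104 + 34
104 = 3*34 + 2
34 = 17*2 + 0
gcd(18765118, 5974858) = 2.
Back-substituting:
2 = 104 − 3·34
2 = −3·242 + 7·104
2 = 7·1072 − 31·242
2 = −31·6674 + 193·1072
2 = 193·21094 − 610·6674
2 = −610·91050 + 2633·21094
2 = 2633·840544 − 24307·91050
2 = −24307·5974858 + 172782·840544
2 = 172782·18765118 − 542653·5974858
So 2 = (172782)·18765118 + (-542653)·5974858.

2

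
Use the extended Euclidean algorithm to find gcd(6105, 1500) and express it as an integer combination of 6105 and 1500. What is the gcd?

15

Euclidean algorithm:
6105 = 4×1500 + 105
1500 = 14×105 + 30
105 = 3×30 + 15
30 = 2×15 + 0
gcd(6105, 1500) = 15.
Express as a combination:
15 = 105 − 3·30
15 = −3·1500 + 43·105
15 = 43·6105 − 175·1500
So 15 = (43)·6105 + (-175)·1500.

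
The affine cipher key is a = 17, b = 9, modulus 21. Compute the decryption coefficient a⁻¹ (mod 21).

gcd(21, 17) by repeated division:
21 = 1*17 + 4
17 = 4*4 + 1
4 = 4*1 + 0
Since gcd(17, 21) = 1, back-substitute to write 1 as a combination:
1 = 17 − 4·4
1 = −4·21 + 5·17
So 17·5 ≡ 1 (mod 21).

5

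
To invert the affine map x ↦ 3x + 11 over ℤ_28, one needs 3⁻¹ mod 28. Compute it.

19

Extended Euclidean algorithm:
28 = 9·3 + 1
3 = 3·1 + 0
The gcd is 1. Working backward:
1 = 28 − 9·3
So 3·(-9) ≡ 1 (mod 28), and -9 ≡ 19 (mod 28).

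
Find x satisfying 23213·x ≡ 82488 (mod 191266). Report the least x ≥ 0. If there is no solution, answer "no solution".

64462

First find gcd(23213, 191266):
191266 = 8*23213 + 5562
23213 = 4*5562 + 965
5562 = 5*965 + 737
965 = 1*737 + 228
737 = 3*228 + 53
228 = 4*53 + 16
53 = 3*16 + 5
16 = 3*5 + 1
5 = 5*1 + 0
gcd = 1, so a unique solution mod 191266 exists.
Back-substitute for the Bézout coefficients:
1 = 16 − 3·5
1 = −3·53 + 10·16
1 = 10·228 − 43·53
1 = −43·737 + 139·228
1 = 139·965 − 182·737
1 = −182·5562 + 1049·965
1 = 1049·23213 − 4378·5562
1 = −4378·191266 + 36073·23213
So 23213·(36073) ≡ 1 (mod 191266), giving 23213⁻¹ ≡ 36073.
x ≡ 23213⁻¹·82488 ≡ 36073·82488 ≡ 64462 (mod 191266).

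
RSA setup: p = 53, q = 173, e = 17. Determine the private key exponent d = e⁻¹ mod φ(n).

4209

φ(n) = (p−1)(q−1) = 52·172 = 8944.
Need d with 17·d ≡ 1 (mod 8944). Apply the extended Euclidean algorithm:
8944 = 526·17 + 2
17 = 8·2 + 1
2 = 2·1 + 0
Back-substitute:
1 = 17 − 8·2
1 = −8·8944 + 4209·17
So 17·4209 ≡ 1 (mod 8944), hence d = 4209.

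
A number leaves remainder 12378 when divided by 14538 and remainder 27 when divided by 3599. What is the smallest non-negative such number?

Write x = 12378 + 14538·k. Then 14538·k ≡ 27 − 12378 ≡ 2045 (mod 3599).
Need 14538⁻¹ mod 3599. Extended Euclid on (3599, 142):
3599 = 25×142 + 49
142 = 2×49 + 44
49 = 1×44 + 5
44 = 8×5 + 4
5 = 1×4 + 1
4 = 4×1 + 0
Back-substitute:
1 = 5 − 4
1 = −44 + 9·5
1 = 9·49 − 10·44
1 = −10·142 + 29·49
1 = 29·3599 − 735·142
14538⁻¹ ≡ 2864 (mod 3599), so k ≡ 2864·2045 ≡ 1307 (mod 3599).
x = 12378 + 14538·1307 = 19013544.

19013544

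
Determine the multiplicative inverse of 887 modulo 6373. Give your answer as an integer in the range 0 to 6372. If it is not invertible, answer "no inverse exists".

2759

Extended Euclidean algorithm:
6373 = 7*887 + 164
887 = 5*164 + 67
164 = 2*67 + 30
67 = 2*30 + 7
30 = 4*7 + 2
7 = 3*2 + 1
2 = 2*1 + 0
gcd = 1, so the inverse exists. Back-substitute:
1 = 7 − 3·2
1 = −3·30 + 13·7
1 = 13·67 − 29·30
1 = −29·164 + 71·67
1 = 71·887 − 384·164
1 = −384·6373 + 2759·887
So 887·2759 ≡ 1 (mod 6373).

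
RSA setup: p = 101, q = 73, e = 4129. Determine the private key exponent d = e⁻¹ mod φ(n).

769

φ(n) = (p−1)(q−1) = 100·72 = 7200.
Need d with 4129·d ≡ 1 (mod 7200). Apply the extended Euclidean algorithm:
7200 = 1·4129 + 3071
4129 = 1·3071 + 1058
3071 = 2·1058 + 955
1058 = 1·955 + 103
955 = 9·103 + 28
103 = 3·28 + 19
28 = 1·19 + 9
19 = 2·9 + 1
9 = 9·1 + 0
Back-substitute:
1 = 19 − 2·9
1 = −2·28 + 3·19
1 = 3·103 − 11·28
1 = −11·955 + 102·103
1 = 102·1058 − 113·955
1 = −113·3071 + 328·1058
1 = 328·4129 − 441·3071
1 = −441·7200 + 769·4129
So 4129·769 ≡ 1 (mod 7200), hence d = 769.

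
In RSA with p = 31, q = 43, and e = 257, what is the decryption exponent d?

353

φ(n) = (p−1)(q−1) = 30·42 = 1260.
Need d with 257·d ≡ 1 (mod 1260). Apply the extended Euclidean algorithm:
1260 = 4*257 + 232
257 = 1*232 + 25
232 = 9*25 + 7
25 = 3*7 + 4
7 = 1*4 + 3
4 = 1*3 + 1
3 = 3*1 + 0
Back-substitute:
1 = 4 − 3
1 = −7 + 2·4
1 = 2·25 − 7·7
1 = −7·232 + 65·25
1 = 65·257 − 72·232
1 = −72·1260 + 353·257
So 257·353 ≡ 1 (mod 1260), hence d = 353.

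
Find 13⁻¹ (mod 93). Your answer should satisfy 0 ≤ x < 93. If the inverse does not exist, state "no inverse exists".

Apply the Euclidean algorithm to 93 and 13:
93 = 7·13 + 2
13 = 6·2 + 1
2 = 2·1 + 0
The gcd is 1. Working backward:
1 = 13 − 6·2
1 = −6·93 + 43·13
So 13·43 ≡ 1 (mod 93).

43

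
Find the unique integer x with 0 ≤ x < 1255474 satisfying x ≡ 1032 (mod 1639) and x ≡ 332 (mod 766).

Write x = 1032 + 1639·k. Then 1639·k ≡ 332 − 1032 ≡ 66 (mod 766).
Need 1639⁻¹ mod 766. Extended Euclid on (766, 107):
766 = 7·107 + 17
107 = 6·17 + 5
17 = 3·5 + 2
5 = 2·2 + 1
2 = 2·1 + 0
Back-substitute:
1 = 5 − 2·2
1 = −2·17 + 7·5
1 = 7·107 − 44·17
1 = −44·766 + 315·107
1639⁻¹ ≡ 315 (mod 766), so k ≡ 315·66 ≡ 108 (mod 766).
x = 1032 + 1639·108 = 178044.

178044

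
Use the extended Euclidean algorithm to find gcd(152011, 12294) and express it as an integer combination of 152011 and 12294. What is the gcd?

Euclidean algorithm:
152011 = 12*12294 + 4483
12294 = 2*4483 + 3328
4483 = 1*3328 + 1155
3328 = 2*1155 + 1018
1155 = 1*1018 + 137
1018 = 7*137 + 59
137 = 2*59 + 19
59 = 3*19 + 2
19 = 9*2 + 1
2 = 2*1 + 0
gcd(152011, 12294) = 1.
Back-substituting:
1 = 19 − 9·2
1 = −9·59 + 28·19
1 = 28·137 − 65·59
1 = −65·1018 + 483·137
1 = 483·1155 − 548·1018
1 = −548·3328 + 1579·1155
1 = 1579·4483 − 2127·3328
1 = −2127·12294 + 5833·4483
1 = 5833·152011 − 72123·12294
So 1 = (5833)·152011 + (-72123)·12294.

1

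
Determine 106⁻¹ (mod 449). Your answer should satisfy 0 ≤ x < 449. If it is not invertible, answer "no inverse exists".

Run Euclid on (449, 106):
449 = 4·106 + 25
106 = 4·25 + 6
25 = 4·6 + 1
6 = 6·1 + 0
Since gcd(106, 449) = 1, back-substitute to write 1 as a combination:
1 = 25 − 4·6
1 = −4·106 + 17·25
1 = 17·449 − 72·106
Thus 106·(-72) ≡ 1 (mod 449); reducing, -72 mod 449 = 377.

377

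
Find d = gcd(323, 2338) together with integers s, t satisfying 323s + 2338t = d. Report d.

Euclidean algorithm:
2338 = 7×323 + 77
323 = 4×77 + 15
77 = 5×15 + 2
15 = 7×2 + 1
2 = 2×1 + 0
gcd(323, 2338) = 1.
Back-substituting:
1 = 15 − 7·2
1 = −7·77 + 36·15
1 = 36·323 − 151·77
1 = −151·2338 + 1093·323
So 1 = (-151)·2338 + (1093)·323.

1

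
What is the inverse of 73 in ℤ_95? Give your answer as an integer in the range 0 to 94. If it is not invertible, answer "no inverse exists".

Extended Euclidean algorithm:
95 = 1·73 + 22
73 = 3·22 + 7
22 = 3·7 + 1
7 = 7·1 + 0
gcd = 1, so the inverse exists. Back-substitute:
1 = 22 − 3·7
1 = −3·73 + 10·22
1 = 10·95 − 13·73
Thus 73·(-13) ≡ 1 (mod 95); reducing, -13 mod 95 = 82.

82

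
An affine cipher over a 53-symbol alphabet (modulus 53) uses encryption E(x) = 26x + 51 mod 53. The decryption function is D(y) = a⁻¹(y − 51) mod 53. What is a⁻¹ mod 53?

51

Extended Euclidean algorithm:
53 = 2×26 + 1
26 = 26×1 + 0
The gcd is 1. Working backward:
1 = 53 − 2·26
Hence 26⁻¹ ≡ -2 ≡ 51 (mod 53).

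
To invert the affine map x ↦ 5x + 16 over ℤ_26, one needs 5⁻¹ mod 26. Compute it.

21

Extended Euclidean algorithm:
26 = 5·5 + 1
5 = 5·1 + 0
gcd = 1, so the inverse exists. Back-substitute:
1 = 26 − 5·5
So 5·(-5) ≡ 1 (mod 26), and -5 ≡ 21 (mod 26).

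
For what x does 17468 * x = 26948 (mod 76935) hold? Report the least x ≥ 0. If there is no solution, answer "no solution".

65221

First find gcd(17468, 76935):
76935 = 4·17468 + 7063
17468 = 2·7063 + 3342
7063 = 2·3342 + 379
3342 = 8·379 + 310
379 = 1·310 + 69
310 = 4·69 + 34
69 = 2·34 + 1
34 = 34·1 + 0
gcd = 1, so a unique solution mod 76935 exists.
Back-substitute for the Bézout coefficients:
1 = 69 − 2·34
1 = −2·310 + 9·69
1 = 9·379 − 11·310
1 = −11·3342 + 97·379
1 = 97·7063 − 205·3342
1 = −205·17468 + 507·7063
1 = 507·76935 − 2233·17468
So 17468·(-2233) ≡ 1 (mod 76935), giving 17468⁻¹ ≡ 74702.
x ≡ 17468⁻¹·26948 ≡ 74702·26948 ≡ 65221 (mod 76935).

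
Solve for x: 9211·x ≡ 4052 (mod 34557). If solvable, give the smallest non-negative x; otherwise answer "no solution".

5069

First find gcd(9211, 34557):
34557 = 3×9211 + 6924
9211 = 1×6924 + 2287
6924 = 3×2287 + 63
2287 = 36×63 + 19
63 = 3×19 + 6
19 = 3×6 + 1
6 = 6×1 + 0
gcd = 1, so a unique solution mod 34557 exists.
Back-substitute for the Bézout coefficients:
1 = 19 − 3·6
1 = −3·63 + 10·19
1 = 10·2287 − 363·63
1 = −363·6924 + 1099·2287
1 = 1099·9211 − 1462·6924
1 = −1462·34557 + 5485·9211
So 9211·(5485) ≡ 1 (mod 34557), giving 9211⁻¹ ≡ 5485.
x ≡ 9211⁻¹·4052 ≡ 5485·4052 ≡ 5069 (mod 34557).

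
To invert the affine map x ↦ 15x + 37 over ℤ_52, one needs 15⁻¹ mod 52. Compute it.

7

Extended Euclidean algorithm:
52 = 3·15 + 7
15 = 2·7 + 1
7 = 7·1 + 0
The gcd is 1. Working backward:
1 = 15 − 2·7
1 = −2·52 + 7·15
So 15·7 ≡ 1 (mod 52).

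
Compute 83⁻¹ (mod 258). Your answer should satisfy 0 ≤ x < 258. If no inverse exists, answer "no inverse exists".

143

Apply the Euclidean algorithm to 258 and 83:
258 = 3*83 + 9
83 = 9*9 + 2
9 = 4*2 + 1
2 = 2*1 + 0
The gcd is 1. Working backward:
1 = 9 − 4·2
1 = −4·83 + 37·9
1 = 37·258 − 115·83
Thus 83·(-115) ≡ 1 (mod 258); reducing, -115 mod 258 = 143.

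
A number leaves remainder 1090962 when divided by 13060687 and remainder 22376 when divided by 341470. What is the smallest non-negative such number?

Write x = 1090962 + 13060687·k. Then 13060687·k ≡ 22376 − 1090962 ≡ 297294 (mod 341470).
Need 13060687⁻¹ mod 341470. Extended Euclid on (341470, 84827):
341470 = 4·84827 + 2162
84827 = 39·2162 + 509
2162 = 4·509 + 126
509 = 4·126 + 5
126 = 25·5 + 1
5 = 5·1 + 0
Back-substitute:
1 = 126 − 25·5
1 = −25·509 + 101·126
1 = 101·2162 − 429·509
1 = −429·84827 + 16832·2162
1 = 16832·341470 − 67757·84827
13060687⁻¹ ≡ 273713 (mod 341470), so k ≡ 273713·297294 ≡ 248682 (mod 341470).
x = 1090962 + 13060687·248682 = 3247958855496.

3247958855496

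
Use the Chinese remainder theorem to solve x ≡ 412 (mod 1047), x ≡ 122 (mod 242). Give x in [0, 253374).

Write x = 412 + 1047·k. Then 1047·k ≡ 122 − 412 ≡ 194 (mod 242).
Need 1047⁻¹ mod 242. Extended Euclid on (242, 79):
242 = 3*79 + 5
79 = 15*5 + 4
5 = 1*4 + 1
4 = 4*1 + 0
Back-substitute:
1 = 5 − 4
1 = −79 + 16·5
1 = 16·242 − 49·79
1047⁻¹ ≡ 193 (mod 242), so k ≡ 193·194 ≡ 174 (mod 242).
x = 412 + 1047·174 = 182590.

182590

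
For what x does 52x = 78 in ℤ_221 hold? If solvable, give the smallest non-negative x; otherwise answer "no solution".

10

First find gcd(52, 221):
221 = 4·52 + 13
52 = 4·13 + 0
gcd = 13 and 13 | 78, so solutions exist. Divide through by 13: 4x ≡ 6 (mod 17).
Now find 4⁻¹ mod 17:
17 = 4*4 + 1
4 = 4*1 + 0
Back-substitute:
1 = 17 − 4·4
So 4·(-4) ≡ 1 (mod 17), i.e. 4⁻¹ ≡ 13.
Then x ≡ 13·6 ≡ 10 (mod 17); the smallest non-negative solution is x = 10.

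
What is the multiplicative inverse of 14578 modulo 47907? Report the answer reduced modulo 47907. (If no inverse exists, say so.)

33970

gcd(47907, 14578) by repeated division:
47907 = 3×14578 + 4173
14578 = 3×4173 + 2059
4173 = 2×2059 + 55
2059 = 37×55 + 24
55 = 2×24 + 7
24 = 3×7 + 3
7 = 2×3 + 1
3 = 3×1 + 0
Since gcd(14578, 47907) = 1, back-substitute to write 1 as a combination:
1 = 7 − 2·3
1 = −2·24 + 7·7
1 = 7·55 − 16·24
1 = −16·2059 + 599·55
1 = 599·4173 − 1214·2059
1 = −1214·14578 + 4241·4173
1 = 4241·47907 − 13937·14578
Hence 14578⁻¹ ≡ -13937 ≡ 33970 (mod 47907).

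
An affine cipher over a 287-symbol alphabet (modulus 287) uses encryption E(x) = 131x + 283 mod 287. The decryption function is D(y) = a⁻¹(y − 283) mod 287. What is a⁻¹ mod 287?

241

Extended Euclidean algorithm:
287 = 2·131 + 25
131 = 5·25 + 6
25 = 4·6 + 1
6 = 6·1 + 0
gcd = 1, so the inverse exists. Back-substitute:
1 = 25 − 4·6
1 = −4·131 + 21·25
1 = 21·287 − 46·131
So 131·(-46) ≡ 1 (mod 287), and -46 ≡ 241 (mod 287).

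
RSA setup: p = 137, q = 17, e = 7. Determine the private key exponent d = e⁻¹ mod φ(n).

φ(n) = (p−1)(q−1) = 136·16 = 2176.
Need d with 7·d ≡ 1 (mod 2176). Apply the extended Euclidean algorithm:
2176 = 310*7 + 6
7 = 1*6 + 1
6 = 6*1 + 0
Back-substitute:
1 = 7 − 6
1 = −2176 + 311·7
So 7·311 ≡ 1 (mod 2176), hence d = 311.

311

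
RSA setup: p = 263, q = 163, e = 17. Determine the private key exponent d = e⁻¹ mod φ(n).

17477

φ(n) = (p−1)(q−1) = 262·162 = 42444.
Need d with 17·d ≡ 1 (mod 42444). Apply the extended Euclidean algorithm:
42444 = 2496*17 + 12
17 = 1*12 + 5
12 = 2*5 + 2
5 = 2*2 + 1
2 = 2*1 + 0
Back-substitute:
1 = 5 − 2·2
1 = −2·12 + 5·5
1 = 5·17 − 7·12
1 = −7·42444 + 17477·17
So 17·17477 ≡ 1 (mod 42444), hence d = 17477.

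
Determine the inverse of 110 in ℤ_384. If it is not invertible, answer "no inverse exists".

Euclidean algorithm on 384, 110:
384 = 3*110 + 54
110 = 2*54 + 2
54 = 27*2 + 0
gcd(110, 384) = 2 ≠ 1, so 110 has no multiplicative inverse modulo 384.

no inverse exists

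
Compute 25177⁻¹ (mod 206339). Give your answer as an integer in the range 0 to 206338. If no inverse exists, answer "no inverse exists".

140619

Apply the Euclidean algorithm to 206339 and 25177:
206339 = 8*25177 + 4923
25177 = 5*4923 + 562
4923 = 8*562 + 427
562 = 1*427 + 135
427 = 3*135 + 22
135 = 6*22 + 3
22 = 7*3 + 1
3 = 3*1 + 0
gcd = 1, so the inverse exists. Back-substitute:
1 = 22 − 7·3
1 = −7·135 + 43·22
1 = 43·427 − 136·135
1 = −136·562 + 179·427
1 = 179·4923 − 1568·562
1 = −1568·25177 + 8019·4923
1 = 8019·206339 − 65720·25177
Thus 25177·(-65720) ≡ 1 (mod 206339); reducing, -65720 mod 206339 = 140619.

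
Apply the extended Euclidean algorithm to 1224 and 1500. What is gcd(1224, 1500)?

12

Euclidean algorithm:
1500 = 1*1224 + 276
1224 = 4*276 + 120
276 = 2*120 + 36
120 = 3*36 + 12
36 = 3*12 + 0
gcd(1224, 1500) = 12.
Working backward:
12 = 120 − 3·36
12 = −3·276 + 7·120
12 = 7·1224 − 31·276
12 = −31·1500 + 38·1224
So 12 = (-31)·1500 + (38)·1224.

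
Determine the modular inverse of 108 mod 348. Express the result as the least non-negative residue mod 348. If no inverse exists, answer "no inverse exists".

Compute gcd(108, 348):
348 = 3*108 + 24
108 = 4*24 + 12
24 = 2*12 + 0
gcd(108, 348) = 12 ≠ 1, so 108 has no multiplicative inverse modulo 348.

no inverse exists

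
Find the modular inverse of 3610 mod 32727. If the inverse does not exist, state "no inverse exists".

Run Euclid on (32727, 3610):
32727 = 9*3610 + 237
3610 = 15*237 + 55
237 = 4*55 + 17
55 = 3*17 + 4
17 = 4*4 + 1
4 = 4*1 + 0
The gcd is 1. Working backward:
1 = 17 − 4·4
1 = −4·55 + 13·17
1 = 13·237 − 56·55
1 = −56·3610 + 853·237
1 = 853·32727 − 7733·3610
So 3610·(-7733) ≡ 1 (mod 32727), and -7733 ≡ 24994 (mod 32727).

24994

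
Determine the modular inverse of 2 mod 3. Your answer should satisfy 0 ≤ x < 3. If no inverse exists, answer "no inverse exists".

2

Apply the Euclidean algorithm to 3 and 2:
3 = 1×2 + 1
2 = 2×1 + 0
gcd = 1, so the inverse exists. Back-substitute:
1 = 3 − 2
Thus 2·(-1) ≡ 1 (mod 3); reducing, -1 mod 3 = 2.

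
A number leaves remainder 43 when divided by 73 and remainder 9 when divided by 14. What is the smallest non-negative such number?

919

Write x = 43 + 73·k. Then 73·k ≡ 9 − 43 ≡ 8 (mod 14).
Need 73⁻¹ mod 14. Extended Euclid on (14, 3):
14 = 4·3 + 2
3 = 1·2 + 1
2 = 2·1 + 0
Back-substitute:
1 = 3 − 2
1 = −14 + 5·3
73⁻¹ ≡ 5 (mod 14), so k ≡ 5·8 ≡ 12 (mod 14).
x = 43 + 73·12 = 919.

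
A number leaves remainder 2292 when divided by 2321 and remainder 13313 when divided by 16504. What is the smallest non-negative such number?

27475969

Write x = 2292 + 2321·k. Then 2321·k ≡ 13313 − 2292 ≡ 11021 (mod 16504).
Need 2321⁻¹ mod 16504. Extended Euclid on (16504, 2321):
16504 = 7*2321 + 257
2321 = 9*257 + 8
257 = 32*8 + 1
8 = 8*1 + 0
Back-substitute:
1 = 257 − 32·8
1 = −32·2321 + 289·257
1 = 289·16504 − 2055·2321
2321⁻¹ ≡ 14449 (mod 16504), so k ≡ 14449·11021 ≡ 11837 (mod 16504).
x = 2292 + 2321·11837 = 27475969.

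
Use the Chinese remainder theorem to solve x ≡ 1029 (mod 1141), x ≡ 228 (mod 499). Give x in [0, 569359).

145936

Write x = 1029 + 1141·k. Then 1141·k ≡ 228 − 1029 ≡ 197 (mod 499).
Need 1141⁻¹ mod 499. Extended Euclid on (499, 143):
499 = 3×143 + 70
143 = 2×70 + 3
70 = 23×3 + 1
3 = 3×1 + 0
Back-substitute:
1 = 70 − 23·3
1 = −23·143 + 47·70
1 = 47·499 − 164·143
1141⁻¹ ≡ 335 (mod 499), so k ≡ 335·197 ≡ 127 (mod 499).
x = 1029 + 1141·127 = 145936.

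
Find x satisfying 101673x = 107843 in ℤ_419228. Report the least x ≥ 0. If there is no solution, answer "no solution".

310407

First find gcd(101673, 419228):
419228 = 4×101673 + 12536
101673 = 8×12536 + 1385
12536 = 9×1385 + 71
1385 = 19×71 + 36
71 = 1×36 + 35
36 = 1×35 + 1
35 = 35×1 + 0
gcd = 1, so a unique solution mod 419228 exists.
Back-substitute for the Bézout coefficients:
1 = 36 − 35
1 = −71 + 2·36
1 = 2·1385 − 39·71
1 = −39·12536 + 353·1385
1 = 353·101673 − 2863·12536
1 = −2863·419228 + 11805·101673
So 101673·(11805) ≡ 1 (mod 419228), giving 101673⁻¹ ≡ 11805.
x ≡ 101673⁻¹·107843 ≡ 11805·107843 ≡ 310407 (mod 419228).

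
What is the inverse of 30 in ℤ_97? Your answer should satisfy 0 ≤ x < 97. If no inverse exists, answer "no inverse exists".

55

Run Euclid on (97, 30):
97 = 3·30 + 7
30 = 4·7 + 2
7 = 3·2 + 1
2 = 2·1 + 0
Since gcd(30, 97) = 1, back-substitute to write 1 as a combination:
1 = 7 − 3·2
1 = −3·30 + 13·7
1 = 13·97 − 42·30
So 30·(-42) ≡ 1 (mod 97), and -42 ≡ 55 (mod 97).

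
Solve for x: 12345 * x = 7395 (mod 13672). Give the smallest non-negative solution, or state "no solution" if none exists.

First find gcd(12345, 13672):
13672 = 1·12345 + 1327
12345 = 9·1327 + 402
1327 = 3·402 + 121
402 = 3·121 + 39
121 = 3·39 + 4
39 = 9·4 + 3
4 = 1·3 + 1
3 = 3·1 + 0
gcd = 1, so a unique solution mod 13672 exists.
Back-substitute for the Bézout coefficients:
1 = 4 − 3
1 = −39 + 10·4
1 = 10·121 − 31·39
1 = −31·402 + 103·121
1 = 103·1327 − 340·402
1 = −340·12345 + 3163·1327
1 = 3163·13672 − 3503·12345
So 12345·(-3503) ≡ 1 (mod 13672), giving 12345⁻¹ ≡ 10169.
x ≡ 12345⁻¹·7395 ≡ 10169·7395 ≡ 3755 (mod 13672).

3755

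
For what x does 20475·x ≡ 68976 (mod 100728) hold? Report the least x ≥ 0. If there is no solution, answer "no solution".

8160

First find gcd(20475, 100728):
100728 = 4*20475 + 18828
20475 = 1*18828 + 1647
18828 = 11*1647 + 711
1647 = 2*711 + 225
711 = 3*225 + 36
225 = 6*36 + 9
36 = 4*9 + 0
gcd = 9 and 9 | 68976, so solutions exist. Divide through by 9: 2275x ≡ 7664 (mod 11192).
Now find 2275⁻¹ mod 11192:
11192 = 4×2275 + 2092
2275 = 1×2092 + 183
2092 = 11×183 + 79
183 = 2×79 + 25
79 = 3×25 + 4
25 = 6×4 + 1
4 = 4×1 + 0
Back-substitute:
1 = 25 − 6·4
1 = −6·79 + 19·25
1 = 19·183 − 44·79
1 = −44·2092 + 503·183
1 = 503·2275 − 547·2092
1 = −547·11192 + 2691·2275
So 2275⁻¹ ≡ 2691 (mod 11192).
Then x ≡ 2691·7664 ≡ 8160 (mod 11192); the smallest non-negative solution is x = 8160.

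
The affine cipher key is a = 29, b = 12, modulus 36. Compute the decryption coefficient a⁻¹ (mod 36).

Apply the Euclidean algorithm to 36 and 29:
36 = 1*29 + 7
29 = 4*7 + 1
7 = 7*1 + 0
gcd = 1, so the inverse exists. Back-substitute:
1 = 29 − 4·7
1 = −4·36 + 5·29
So 29·5 ≡ 1 (mod 36).

5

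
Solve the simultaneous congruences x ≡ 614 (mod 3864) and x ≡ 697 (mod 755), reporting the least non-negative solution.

Write x = 614 + 3864·k. Then 3864·k ≡ 697 − 614 ≡ 83 (mod 755).
Need 3864⁻¹ mod 755. Extended Euclid on (755, 89):
755 = 8·89 + 43
89 = 2·43 + 3
43 = 14·3 + 1
3 = 3·1 + 0
Back-substitute:
1 = 43 − 14·3
1 = −14·89 + 29·43
1 = 29·755 − 246·89
3864⁻¹ ≡ 509 (mod 755), so k ≡ 509·83 ≡ 722 (mod 755).
x = 614 + 3864·722 = 2790422.

2790422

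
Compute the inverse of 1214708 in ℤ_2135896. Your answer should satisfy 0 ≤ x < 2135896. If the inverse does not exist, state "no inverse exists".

Compute gcd(1214708, 2135896):
2135896 = 1*1214708 + 921188
1214708 = 1*921188 + 293520
921188 = 3*293520 + 40628
293520 = 7*40628 + 9124
40628 = 4*9124 + 4132
9124 = 2*4132 + 860
4132 = 4*860 + 692
860 = 1*692 + 168
692 = 4*168 + 20
168 = 8*20 + 8
20 = 2*8 + 4
8 = 2*4 + 0
The gcd is 4, not 1, hence no inverse exists.

no inverse exists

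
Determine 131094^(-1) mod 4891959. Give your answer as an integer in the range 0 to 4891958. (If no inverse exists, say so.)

no inverse exists

Compute gcd(131094, 4891959):
4891959 = 37*131094 + 41481
131094 = 3*41481 + 6651
41481 = 6*6651 + 1575
6651 = 4*1575 + 351
1575 = 4*351 + 171
351 = 2*171 + 9
171 = 19*9 + 0
gcd(131094, 4891959) = 9 ≠ 1, so 131094 has no multiplicative inverse modulo 4891959.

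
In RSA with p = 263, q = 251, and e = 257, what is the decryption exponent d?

φ(n) = (p−1)(q−1) = 262·250 = 65500.
Need d with 257·d ≡ 1 (mod 65500). Apply the extended Euclidean algorithm:
65500 = 254*257 + 222
257 = 1*222 + 35
222 = 6*35 + 12
35 = 2*12 + 11
12 = 1*11 + 1
11 = 11*1 + 0
Back-substitute:
1 = 12 − 11
1 = −35 + 3·12
1 = 3·222 − 19·35
1 = −19·257 + 22·222
1 = 22·65500 − 5607·257
So 257·(-5607) ≡ 1 (mod 65500), hence d ≡ -5607 ≡ 59893 (mod 65500).

59893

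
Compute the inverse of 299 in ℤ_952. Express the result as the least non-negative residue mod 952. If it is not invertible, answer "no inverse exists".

Apply the Euclidean algorithm to 952 and 299:
952 = 3·299 + 55
299 = 5·55 + 24
55 = 2·24 + 7
24 = 3·7 + 3
7 = 2·3 + 1
3 = 3·1 + 0
gcd = 1, so the inverse exists. Back-substitute:
1 = 7 − 2·3
1 = −2·24 + 7·7
1 = 7·55 − 16·24
1 = −16·299 + 87·55
1 = 87·952 − 277·299
Thus 299·(-277) ≡ 1 (mod 952); reducing, -277 mod 952 = 675.

675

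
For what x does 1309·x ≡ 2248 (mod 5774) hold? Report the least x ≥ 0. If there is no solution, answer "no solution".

3804

First find gcd(1309, 5774):
5774 = 4*1309 + 538
1309 = 2*538 + 233
538 = 2*233 + 72
233 = 3*72 + 17
72 = 4*17 + 4
17 = 4*4 + 1
4 = 4*1 + 0
gcd = 1, so a unique solution mod 5774 exists.
Back-substitute for the Bézout coefficients:
1 = 17 − 4·4
1 = −4·72 + 17·17
1 = 17·233 − 55·72
1 = −55·538 + 127·233
1 = 127·1309 − 309·538
1 = −309·5774 + 1363·1309
So 1309·(1363) ≡ 1 (mod 5774), giving 1309⁻¹ ≡ 1363.
x ≡ 1309⁻¹·2248 ≡ 1363·2248 ≡ 3804 (mod 5774).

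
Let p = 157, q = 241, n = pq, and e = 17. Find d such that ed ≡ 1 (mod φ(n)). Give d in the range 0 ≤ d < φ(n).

30833

φ(n) = (p−1)(q−1) = 156·240 = 37440.
Need d with 17·d ≡ 1 (mod 37440). Apply the extended Euclidean algorithm:
37440 = 2202×17 + 6
17 = 2×6 + 5
6 = 1×5 + 1
5 = 5×1 + 0
Back-substitute:
1 = 6 − 5
1 = −17 + 3·6
1 = 3·37440 − 6607·17
So 17·(-6607) ≡ 1 (mod 37440), hence d ≡ -6607 ≡ 30833 (mod 37440).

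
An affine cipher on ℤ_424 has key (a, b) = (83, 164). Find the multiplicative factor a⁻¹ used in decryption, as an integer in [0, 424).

Apply the Euclidean algorithm to 424 and 83:
424 = 5·83 + 9
83 = 9·9 + 2
9 = 4·2 + 1
2 = 2·1 + 0
The gcd is 1. Working backward:
1 = 9 − 4·2
1 = −4·83 + 37·9
1 = 37·424 − 189·83
Thus 83·(-189) ≡ 1 (mod 424); reducing, -189 mod 424 = 235.

235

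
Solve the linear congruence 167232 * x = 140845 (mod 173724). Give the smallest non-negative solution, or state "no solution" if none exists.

gcd(167232, 173724):
173724 = 1×167232 + 6492
167232 = 25×6492 + 4932
6492 = 1×4932 + 1560
4932 = 3×1560 + 252
1560 = 6×252 + 48
252 = 5×48 + 12
48 = 4×12 + 0
gcd = 12, but 12 ∤ 140845, so the congruence has no solution.

no solution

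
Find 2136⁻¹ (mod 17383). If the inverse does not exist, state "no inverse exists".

14201

Extended Euclidean algorithm:
17383 = 8*2136 + 295
2136 = 7*295 + 71
295 = 4*71 + 11
71 = 6*11 + 5
11 = 2*5 + 1
5 = 5*1 + 0
The gcd is 1. Working backward:
1 = 11 − 2·5
1 = −2·71 + 13·11
1 = 13·295 − 54·71
1 = −54·2136 + 391·295
1 = 391·17383 − 3182·2136
Thus 2136·(-3182) ≡ 1 (mod 17383); reducing, -3182 mod 17383 = 14201.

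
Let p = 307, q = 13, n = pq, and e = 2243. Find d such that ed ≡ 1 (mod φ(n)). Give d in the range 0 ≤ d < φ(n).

203

φ(n) = (p−1)(q−1) = 306·12 = 3672.
Need d with 2243·d ≡ 1 (mod 3672). Apply the extended Euclidean algorithm:
3672 = 1×2243 + 1429
2243 = 1×1429 + 814
1429 = 1×814 + 615
814 = 1×615 + 199
615 = 3×199 + 18
199 = 11×18 + 1
18 = 18×1 + 0
Back-substitute:
1 = 199 − 11·18
1 = −11·615 + 34·199
1 = 34·814 − 45·615
1 = −45·1429 + 79·814
1 = 79·2243 − 124·1429
1 = −124·3672 + 203·2243
So 2243·203 ≡ 1 (mod 3672), hence d = 203.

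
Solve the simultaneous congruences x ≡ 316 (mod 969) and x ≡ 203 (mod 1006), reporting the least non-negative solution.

Write x = 316 + 969·k. Then 969·k ≡ 203 − 316 ≡ 893 (mod 1006).
Need 969⁻¹ mod 1006. Extended Euclid on (1006, 969):
1006 = 1×969 + 37
969 = 26×37 + 7
37 = 5×7 + 2
7 = 3×2 + 1
2 = 2×1 + 0
Back-substitute:
1 = 7 − 3·2
1 = −3·37 + 16·7
1 = 16·969 − 419·37
1 = −419·1006 + 435·969
969⁻¹ ≡ 435 (mod 1006), so k ≡ 435·893 ≡ 139 (mod 1006).
x = 316 + 969·139 = 135007.

135007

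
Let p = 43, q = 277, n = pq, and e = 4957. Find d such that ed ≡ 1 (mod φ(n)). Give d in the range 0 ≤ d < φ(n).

φ(n) = (p−1)(q−1) = 42·276 = 11592.
Need d with 4957·d ≡ 1 (mod 11592). Apply the extended Euclidean algorithm:
11592 = 2·4957 + 1678
4957 = 2·1678 + 1601
1678 = 1·1601 + 77
1601 = 20·77 + 61
77 = 1·61 + 16
61 = 3·16 + 13
16 = 1·13 + 3
13 = 4·3 + 1
3 = 3·1 + 0
Back-substitute:
1 = 13 − 4·3
1 = −4·16 + 5·13
1 = 5·61 − 19·16
1 = −19·77 + 24·61
1 = 24·1601 − 499·77
1 = −499·1678 + 523·1601
1 = 523·4957 − 1545·1678
1 = −1545·11592 + 3613·4957
So 4957·3613 ≡ 1 (mod 11592), hence d = 3613.

3613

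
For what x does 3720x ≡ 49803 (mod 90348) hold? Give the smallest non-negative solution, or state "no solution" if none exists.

no solution

gcd(3720, 90348):
90348 = 24×3720 + 1068
3720 = 3×1068 + 516
1068 = 2×516 + 36
516 = 14×36 + 12
36 = 3×12 + 0
gcd = 12, but 12 ∤ 49803, so the congruence has no solution.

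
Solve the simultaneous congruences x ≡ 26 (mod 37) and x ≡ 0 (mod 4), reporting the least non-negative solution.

100

Write x = 26 + 37·k. Then 37·k ≡ 0 − 26 ≡ 2 (mod 4).
Need 37⁻¹ mod 4. Extended Euclid on (4, 1):
4 = 4·1 + 0
37⁻¹ ≡ 1 (mod 4), so k ≡ 1·2 ≡ 2 (mod 4).
x = 26 + 37·2 = 100.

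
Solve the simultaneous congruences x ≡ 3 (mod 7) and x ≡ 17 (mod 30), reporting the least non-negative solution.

17

Write x = 3 + 7·k. Then 7·k ≡ 17 − 3 ≡ 14 (mod 30).
Need 7⁻¹ mod 30. Extended Euclid on (30, 7):
30 = 4*7 + 2
7 = 3*2 + 1
2 = 2*1 + 0
Back-substitute:
1 = 7 − 3·2
1 = −3·30 + 13·7
7⁻¹ ≡ 13 (mod 30), so k ≡ 13·14 ≡ 2 (mod 30).
x = 3 + 7·2 = 17.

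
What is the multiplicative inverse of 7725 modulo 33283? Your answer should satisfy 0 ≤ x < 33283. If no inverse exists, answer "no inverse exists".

Apply the Euclidean algorithm to 33283 and 7725:
33283 = 4×7725 + 2383
7725 = 3×2383 + 576
2383 = 4×576 + 79
576 = 7×79 + 23
79 = 3×23 + 10
23 = 2×10 + 3
10 = 3×3 + 1
3 = 3×1 + 0
Since gcd(7725, 33283) = 1, back-substitute to write 1 as a combination:
1 = 10 − 3·3
1 = −3·23 + 7·10
1 = 7·79 − 24·23
1 = −24·576 + 175·79
1 = 175·2383 − 724·576
1 = −724·7725 + 2347·2383
1 = 2347·33283 − 10112·7725
Thus 7725·(-10112) ≡ 1 (mod 33283); reducing, -10112 mod 33283 = 23171.

23171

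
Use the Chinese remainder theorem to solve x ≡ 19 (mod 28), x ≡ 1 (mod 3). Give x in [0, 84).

Write x = 19 + 28·k. Then 28·k ≡ 1 − 19 ≡ 0 (mod 3).
Need 28⁻¹ mod 3. Extended Euclid on (3, 1):
3 = 3·1 + 0
28⁻¹ ≡ 1 (mod 3), so k ≡ 1·0 ≡ 0 (mod 3).
x = 19 + 28·0 = 19.

19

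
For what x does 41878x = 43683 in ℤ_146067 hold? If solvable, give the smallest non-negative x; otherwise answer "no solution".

First find gcd(41878, 146067):
146067 = 3×41878 + 20433
41878 = 2×20433 + 1012
20433 = 20×1012 + 193
1012 = 5×193 + 47
193 = 4×47 + 5
47 = 9×5 + 2
5 = 2×2 + 1
2 = 2×1 + 0
gcd = 1, so a unique solution mod 146067 exists.
Back-substitute for the Bézout coefficients:
1 = 5 − 2·2
1 = −2·47 + 19·5
1 = 19·193 − 78·47
1 = −78·1012 + 409·193
1 = 409·20433 − 8258·1012
1 = −8258·41878 + 16925·20433
1 = 16925·146067 − 59033·41878
So 41878·(-59033) ≡ 1 (mod 146067), giving 41878⁻¹ ≡ 87034.
x ≡ 41878⁻¹·43683 ≡ 87034·43683 ≡ 74346 (mod 146067).

74346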